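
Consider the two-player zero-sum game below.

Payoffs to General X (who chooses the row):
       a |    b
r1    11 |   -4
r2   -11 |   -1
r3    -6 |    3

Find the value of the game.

Row r2 is strictly dominated by row r3, so General X never plays it.
The remaining 2×2 game on (r1, r3) × (a, b) has no saddle point. Let General X play r1 with probability p; indifference gives 11p − 6(1−p) = −4p + 3(1−p), so p = 3/8.
Similarly General Y's optimal q on a is 7/24, and the value is 11·(7/24) + (-4)·(17/24) = 3/8.

3/8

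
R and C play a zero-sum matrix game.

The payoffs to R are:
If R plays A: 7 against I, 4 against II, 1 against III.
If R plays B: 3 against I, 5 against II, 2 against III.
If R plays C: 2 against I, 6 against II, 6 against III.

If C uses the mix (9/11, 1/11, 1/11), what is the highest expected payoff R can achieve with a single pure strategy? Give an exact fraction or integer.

68/11

A: (7)·(9/11) + (4)·(1/11) + (1)·(1/11) = 68/11.
B: (3)·(9/11) + (5)·(1/11) + (2)·(1/11) = 34/11.
C: (2)·(9/11) + (6)·(1/11) + (6)·(1/11) = 30/11.
The best pure response is A with expected payoff 68/11.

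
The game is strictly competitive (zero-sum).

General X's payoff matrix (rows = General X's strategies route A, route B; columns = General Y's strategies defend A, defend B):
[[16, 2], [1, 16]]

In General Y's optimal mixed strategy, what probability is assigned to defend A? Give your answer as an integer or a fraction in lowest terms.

Row minima are 2 and 1, so General X's maximin is 2; column maxima are 16 and 16, so General Y's minimax is 16. These differ, so the equilibrium is in mixed strategies.
Let General Y play defend A with probability q. General X is indifferent when 16q + 2(1−q) = q + 16(1−q), giving q = 14/29.

14/29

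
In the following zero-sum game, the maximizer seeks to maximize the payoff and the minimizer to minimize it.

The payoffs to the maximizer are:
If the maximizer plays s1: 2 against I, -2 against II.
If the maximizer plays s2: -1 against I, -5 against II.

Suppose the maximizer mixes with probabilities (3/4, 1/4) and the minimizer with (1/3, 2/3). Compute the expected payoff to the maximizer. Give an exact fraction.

Against (1/3, 2/3), each row's expected payoff is s1: -2/3; s2: -11/3.
Taking the (3/4, 1/4)-weighted average: (3/4)·(-2/3) + (1/4)·(-11/3) = -17/12.

-17/12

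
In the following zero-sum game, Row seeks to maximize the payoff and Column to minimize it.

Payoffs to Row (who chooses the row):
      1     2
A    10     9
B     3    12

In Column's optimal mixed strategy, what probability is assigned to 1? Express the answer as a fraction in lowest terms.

Row minima are 9 and 3, so Row's maximin is 9; column maxima are 10 and 12, so Column's minimax is 10. These differ, so the equilibrium is in mixed strategies.
Let Column play 1 with probability q. Row is indifferent when 10q + 9(1−q) = 3q + 12(1−q), giving q = 3/10.

3/10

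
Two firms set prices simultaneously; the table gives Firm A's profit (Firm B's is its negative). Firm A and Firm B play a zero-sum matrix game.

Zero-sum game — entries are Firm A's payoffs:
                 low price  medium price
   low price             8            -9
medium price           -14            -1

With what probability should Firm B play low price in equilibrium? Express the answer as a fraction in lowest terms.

Row minima are -9 and -14, so Firm A's maximin is -9; column maxima are 8 and -1, so Firm B's minimax is -1. These differ, so the equilibrium is in mixed strategies.
Let Firm B play low price with probability q. Firm A is indifferent when 8q − 9(1−q) = −14q − (1−q), giving q = 4/15.

4/15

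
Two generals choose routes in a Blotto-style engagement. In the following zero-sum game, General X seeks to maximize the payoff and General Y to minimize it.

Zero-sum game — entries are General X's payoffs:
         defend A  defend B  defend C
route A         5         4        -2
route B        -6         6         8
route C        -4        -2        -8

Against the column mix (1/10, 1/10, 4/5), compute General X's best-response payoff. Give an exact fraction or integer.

32/5

route A: (5)·(1/10) + (4)·(1/10) + (-2)·(4/5) = -7/10.
route B: (-6)·(1/10) + (6)·(1/10) + (8)·(4/5) = 32/5.
route C: (-4)·(1/10) + (-2)·(1/10) + (-8)·(4/5) = -7.
The best pure response is route B with expected payoff 32/5.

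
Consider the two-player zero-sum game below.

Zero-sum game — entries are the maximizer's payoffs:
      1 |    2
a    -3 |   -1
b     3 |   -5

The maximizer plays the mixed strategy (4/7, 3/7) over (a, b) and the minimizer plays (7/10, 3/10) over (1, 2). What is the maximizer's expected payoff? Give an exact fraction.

Against (7/10, 3/10), each row's expected payoff is a: -12/5; b: 3/5.
Taking the (4/7, 3/7)-weighted average: (4/7)·(-12/5) + (3/7)·(3/5) = -39/35.

-39/35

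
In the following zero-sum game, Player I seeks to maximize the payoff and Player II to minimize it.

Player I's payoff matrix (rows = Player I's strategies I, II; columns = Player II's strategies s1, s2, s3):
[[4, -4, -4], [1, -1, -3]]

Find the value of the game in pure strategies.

Row minima: -4, -3 → Player I's maximin is -3.
Column maxima: 4, -1, -3 → Player II's minimax is -3.
They coincide at (II, s3), so the value is -3.

-3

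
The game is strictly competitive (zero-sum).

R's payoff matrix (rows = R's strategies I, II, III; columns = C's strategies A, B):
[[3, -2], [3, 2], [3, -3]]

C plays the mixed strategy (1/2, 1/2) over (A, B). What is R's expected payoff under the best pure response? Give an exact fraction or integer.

5/2

I: (3)·(1/2) + (-2)·(1/2) = 1/2.
II: (3)·(1/2) + (2)·(1/2) = 5/2.
III: (3)·(1/2) + (-3)·(1/2) = 0.
The best pure response is II with expected payoff 5/2.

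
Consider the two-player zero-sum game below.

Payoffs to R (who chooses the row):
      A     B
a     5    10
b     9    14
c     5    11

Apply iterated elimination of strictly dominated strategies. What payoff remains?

Column B is strictly dominated by A for C (5<10, 9<14, 5<11); eliminate B.
Row c is strictly dominated by row b (9>5); eliminate c.
Row a is strictly dominated by row b (9>5); eliminate a.
Only (b, A) remains, with payoff 9.

9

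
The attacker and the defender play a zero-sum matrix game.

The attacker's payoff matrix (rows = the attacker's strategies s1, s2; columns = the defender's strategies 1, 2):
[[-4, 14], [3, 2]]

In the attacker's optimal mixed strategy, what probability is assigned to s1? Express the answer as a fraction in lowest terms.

Row minima are -4 and 2, so the attacker's maximin is 2; column maxima are 3 and 14, so the defender's minimax is 3. These differ, so the equilibrium is in mixed strategies.
Let the attacker play s1 with probability p. The defender is indifferent when −4p + 3(1−p) = 14p + 2(1−p), giving p = 1/19.

1/19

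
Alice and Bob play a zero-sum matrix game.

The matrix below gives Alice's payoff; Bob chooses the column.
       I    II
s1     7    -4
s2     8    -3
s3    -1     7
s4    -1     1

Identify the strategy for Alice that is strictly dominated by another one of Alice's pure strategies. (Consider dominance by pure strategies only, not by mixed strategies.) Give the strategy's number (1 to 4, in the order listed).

1

Compare s1 with s2: 8 > 7, -3 > -4.
So s2 strictly dominates s1 for Alice; s1 is strictly dominated.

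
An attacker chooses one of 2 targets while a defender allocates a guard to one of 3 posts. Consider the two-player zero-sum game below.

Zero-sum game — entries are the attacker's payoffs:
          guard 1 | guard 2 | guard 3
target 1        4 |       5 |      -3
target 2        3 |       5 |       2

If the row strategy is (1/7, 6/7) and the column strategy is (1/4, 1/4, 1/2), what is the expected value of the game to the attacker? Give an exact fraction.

Against (1/4, 1/4, 1/2), each row's expected payoff is target 1: 3/4; target 2: 3.
Taking the (1/7, 6/7)-weighted average: (1/7)·(3/4) + (6/7)·(3) = 75/28.

75/28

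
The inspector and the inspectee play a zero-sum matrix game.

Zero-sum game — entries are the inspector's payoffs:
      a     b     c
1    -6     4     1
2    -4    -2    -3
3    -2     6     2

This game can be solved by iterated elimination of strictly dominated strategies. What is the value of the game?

-2

Row 1 is strictly dominated by row 3 (-2>-6, 6>4, 2>1); eliminate 1.
Column c is strictly dominated by a for the inspectee (-4<-3, -2<2); eliminate c.
Column b is strictly dominated by a for the inspectee (-4<-2, -2<6); eliminate b.
Row 2 is strictly dominated by row 3 (-2>-4); eliminate 2.
Only (3, a) remains, with payoff -2.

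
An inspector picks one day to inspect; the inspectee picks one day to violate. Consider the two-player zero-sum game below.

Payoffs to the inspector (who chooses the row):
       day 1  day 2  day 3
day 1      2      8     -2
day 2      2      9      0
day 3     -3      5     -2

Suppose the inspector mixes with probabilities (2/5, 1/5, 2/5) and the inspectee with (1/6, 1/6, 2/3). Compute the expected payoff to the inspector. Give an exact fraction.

1/10

Against (1/6, 1/6, 2/3), each row's expected payoff is day 1: 1/3; day 2: 11/6; day 3: -1.
Taking the (2/5, 1/5, 2/5)-weighted average: (2/5)·(1/3) + (1/5)·(11/6) + (2/5)·(-1) = 1/10.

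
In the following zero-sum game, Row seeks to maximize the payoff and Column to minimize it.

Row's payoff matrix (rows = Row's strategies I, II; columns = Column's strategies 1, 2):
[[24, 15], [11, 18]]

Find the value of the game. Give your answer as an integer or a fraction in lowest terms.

267/16

Row minima are 15 and 11, so Row's maximin is 15; column maxima are 24 and 18, so Column's minimax is 18. These differ, so the equilibrium is in mixed strategies.
Let Row play I with probability p. Column is indifferent when 24p + 11(1−p) = 15p + 18(1−p), giving p = 7/16.
Let Column play 1 with probability q. Row is indifferent when 24q + 15(1−q) = 11q + 18(1−q), giving q = 3/16.
The value is 24·(3/16) + (15)·(13/16) = 267/16.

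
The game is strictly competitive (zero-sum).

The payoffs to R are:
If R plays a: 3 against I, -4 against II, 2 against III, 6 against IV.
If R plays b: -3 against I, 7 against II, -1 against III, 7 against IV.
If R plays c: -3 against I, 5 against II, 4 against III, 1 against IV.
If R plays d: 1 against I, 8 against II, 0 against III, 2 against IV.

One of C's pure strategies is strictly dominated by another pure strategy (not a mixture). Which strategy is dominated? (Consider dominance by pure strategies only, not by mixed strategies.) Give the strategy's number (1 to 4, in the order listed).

4

C prefers columns that give R less. Compare IV with I: 3 < 6, -3 < 7, -3 < 1, 1 < 2.
So I strictly dominates IV for C; IV is strictly dominated.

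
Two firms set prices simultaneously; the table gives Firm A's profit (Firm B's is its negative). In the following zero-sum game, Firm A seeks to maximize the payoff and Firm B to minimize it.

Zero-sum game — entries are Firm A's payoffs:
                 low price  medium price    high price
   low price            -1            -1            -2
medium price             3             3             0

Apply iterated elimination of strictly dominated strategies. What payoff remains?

Row low price is strictly dominated by row medium price (3>-1, 3>-1, 0>-2); eliminate low price.
Column low price is strictly dominated by high price for Firm B (0<3); eliminate low price.
Column medium price is strictly dominated by high price for Firm B (0<3); eliminate medium price.
Only (medium price, high price) remains, with payoff 0.

0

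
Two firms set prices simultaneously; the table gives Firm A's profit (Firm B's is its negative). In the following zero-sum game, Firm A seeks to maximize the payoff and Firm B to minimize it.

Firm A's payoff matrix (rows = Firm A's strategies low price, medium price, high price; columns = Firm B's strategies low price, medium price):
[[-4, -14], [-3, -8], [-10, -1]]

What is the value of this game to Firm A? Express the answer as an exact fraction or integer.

-11/2

Row low price is strictly dominated by row medium price, so Firm A never plays it.
The remaining 2×2 game on (medium price, high price) × (low price, medium price) has no saddle point. Let Firm A play medium price with probability p; indifference gives −3p − 10(1−p) = −8p − (1−p), so p = 9/14.
Similarly Firm B's optimal q on low price is 1/2, and the value is -3·(1/2) + (-8)·(1/2) = -11/2.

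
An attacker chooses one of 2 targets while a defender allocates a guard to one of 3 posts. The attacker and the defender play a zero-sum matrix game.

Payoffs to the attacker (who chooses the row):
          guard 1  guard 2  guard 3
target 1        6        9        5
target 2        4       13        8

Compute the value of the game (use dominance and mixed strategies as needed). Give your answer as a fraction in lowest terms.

Column guard 2 is strictly dominated by guard 3 for the defender (it gives the attacker more in every row).
The remaining 2×2 game on (target 1, target 2) × (guard 1, guard 3) has no saddle point. Let the attacker play target 1 with probability p; indifference gives 6p + 4(1−p) = 5p + 8(1−p), so p = 4/5.
Similarly the defender's optimal q on guard 1 is 3/5, and the value is 6·(3/5) + (5)·(2/5) = 28/5.

28/5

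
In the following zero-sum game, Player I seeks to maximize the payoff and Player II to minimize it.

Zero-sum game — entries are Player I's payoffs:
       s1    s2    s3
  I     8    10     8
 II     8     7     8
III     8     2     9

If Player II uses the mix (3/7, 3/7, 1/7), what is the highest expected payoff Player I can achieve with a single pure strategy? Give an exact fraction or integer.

62/7

I: (8)·(3/7) + (10)·(3/7) + (8)·(1/7) = 62/7.
II: (8)·(3/7) + (7)·(3/7) + (8)·(1/7) = 53/7.
III: (8)·(3/7) + (2)·(3/7) + (9)·(1/7) = 39/7.
The best pure response is I with expected payoff 62/7.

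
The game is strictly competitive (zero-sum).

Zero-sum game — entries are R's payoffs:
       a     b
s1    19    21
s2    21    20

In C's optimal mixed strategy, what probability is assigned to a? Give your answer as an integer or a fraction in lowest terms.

1/3

Row minima are 19 and 20, so R's maximin is 20; column maxima are 21 and 21, so C's minimax is 21. These differ, so the equilibrium is in mixed strategies.
Let C play a with probability q. R is indifferent when 19q + 21(1−q) = 21q + 20(1−q), giving q = 1/3.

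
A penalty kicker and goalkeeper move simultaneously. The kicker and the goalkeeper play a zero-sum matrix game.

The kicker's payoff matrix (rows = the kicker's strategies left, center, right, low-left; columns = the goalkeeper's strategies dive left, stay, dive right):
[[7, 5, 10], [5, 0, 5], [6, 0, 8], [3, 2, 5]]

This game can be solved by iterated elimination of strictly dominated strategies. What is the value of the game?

Row center is strictly dominated by row left (7>5, 5>0, 10>5); eliminate center.
Column dive left is strictly dominated by stay for the goalkeeper (5<7, 0<6, 2<3); eliminate dive left.
Column dive right is strictly dominated by stay for the goalkeeper (5<10, 0<8, 2<5); eliminate dive right.
Row low-left is strictly dominated by row left (5>2); eliminate low-left.
Row right is strictly dominated by row left (5>0); eliminate right.
Only (left, stay) remains, with payoff 5.

5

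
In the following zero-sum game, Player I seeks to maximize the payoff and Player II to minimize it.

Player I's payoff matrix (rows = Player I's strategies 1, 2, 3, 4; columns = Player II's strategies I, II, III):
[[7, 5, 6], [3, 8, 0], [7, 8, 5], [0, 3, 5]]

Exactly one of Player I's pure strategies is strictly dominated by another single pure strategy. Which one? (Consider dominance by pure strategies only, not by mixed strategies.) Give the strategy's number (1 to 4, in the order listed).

4

Compare 4 with 1: 7 > 0, 5 > 3, 6 > 5.
So 1 strictly dominates 4 for Player I; 4 is strictly dominated.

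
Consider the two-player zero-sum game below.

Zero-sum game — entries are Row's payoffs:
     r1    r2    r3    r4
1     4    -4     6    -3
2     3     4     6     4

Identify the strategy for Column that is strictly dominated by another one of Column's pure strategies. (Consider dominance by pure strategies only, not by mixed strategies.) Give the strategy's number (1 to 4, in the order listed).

Column prefers columns that give Row less. Compare r3 with r1: 4 < 6, 3 < 6.
So r1 strictly dominates r3 for Column; r3 is strictly dominated.

3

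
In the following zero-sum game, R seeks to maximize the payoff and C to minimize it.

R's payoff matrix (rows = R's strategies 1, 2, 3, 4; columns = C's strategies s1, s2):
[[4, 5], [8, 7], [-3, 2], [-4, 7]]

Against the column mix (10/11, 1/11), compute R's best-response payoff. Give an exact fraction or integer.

1: (4)·(10/11) + (5)·(1/11) = 45/11.
2: (8)·(10/11) + (7)·(1/11) = 87/11.
3: (-3)·(10/11) + (2)·(1/11) = -28/11.
4: (-4)·(10/11) + (7)·(1/11) = -3.
The best pure response is 2 with expected payoff 87/11.

87/11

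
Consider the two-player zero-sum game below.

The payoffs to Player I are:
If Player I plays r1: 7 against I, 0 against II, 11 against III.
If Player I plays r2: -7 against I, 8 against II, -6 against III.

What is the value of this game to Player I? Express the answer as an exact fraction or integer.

Column III is strictly dominated by I for Player II (it gives Player I more in every row).
The remaining 2×2 game on (r1, r2) × (I, II) has no saddle point. Let Player I play r1 with probability p; indifference gives 7p − 7(1−p) = 8(1−p), so p = 15/22.
Similarly Player II's optimal q on I is 4/11, and the value is 7·(4/11) + (0)·(7/11) = 28/11.

28/11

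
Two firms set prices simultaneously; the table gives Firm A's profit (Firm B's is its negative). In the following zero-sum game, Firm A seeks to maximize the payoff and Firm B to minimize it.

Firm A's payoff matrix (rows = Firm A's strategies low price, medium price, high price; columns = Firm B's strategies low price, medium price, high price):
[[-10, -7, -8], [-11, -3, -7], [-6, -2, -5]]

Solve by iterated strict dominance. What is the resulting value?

Row low price is strictly dominated by row high price (-6>-10, -2>-7, -5>-8); eliminate low price.
Row medium price is strictly dominated by row high price (-6>-11, -2>-3, -5>-7); eliminate medium price.
Column medium price is strictly dominated by low price for Firm B (-6<-2); eliminate medium price.
Column high price is strictly dominated by low price for Firm B (-6<-5); eliminate high price.
Only (high price, low price) remains, with payoff -6.

-6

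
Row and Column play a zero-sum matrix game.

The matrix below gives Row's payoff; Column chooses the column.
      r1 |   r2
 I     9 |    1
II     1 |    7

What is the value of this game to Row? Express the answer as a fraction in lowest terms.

Row minima are 1 and 1, so Row's maximin is 1; column maxima are 9 and 7, so Column's minimax is 7. These differ, so the equilibrium is in mixed strategies.
Let Row play I with probability p. Column is indifferent when 9p + (1−p) = p + 7(1−p), giving p = 3/7.
Let Column play r1 with probability q. Row is indifferent when 9q + (1−q) = q + 7(1−q), giving q = 3/7.
The value is 9·(3/7) + (1)·(4/7) = 31/7.

31/7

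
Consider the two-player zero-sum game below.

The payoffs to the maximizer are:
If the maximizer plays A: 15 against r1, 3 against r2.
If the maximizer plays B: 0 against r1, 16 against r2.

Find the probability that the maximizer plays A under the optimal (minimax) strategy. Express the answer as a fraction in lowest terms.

4/7

Row minima are 3 and 0, so the maximizer's maximin is 3; column maxima are 15 and 16, so the minimizer's minimax is 15. These differ, so the equilibrium is in mixed strategies.
Let the maximizer play A with probability p. The minimizer is indifferent when 15p = 3p + 16(1−p), giving p = 4/7.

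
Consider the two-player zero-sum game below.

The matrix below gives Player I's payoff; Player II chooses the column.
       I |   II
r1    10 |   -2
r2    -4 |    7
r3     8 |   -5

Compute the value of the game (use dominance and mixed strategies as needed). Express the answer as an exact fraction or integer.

Row r3 is strictly dominated by row r1, so Player I never plays it.
The remaining 2×2 game on (r1, r2) × (I, II) has no saddle point. Let Player I play r1 with probability p; indifference gives 10p − 4(1−p) = −2p + 7(1−p), so p = 11/23.
Similarly Player II's optimal q on I is 9/23, and the value is 10·(9/23) + (-2)·(14/23) = 62/23.

62/23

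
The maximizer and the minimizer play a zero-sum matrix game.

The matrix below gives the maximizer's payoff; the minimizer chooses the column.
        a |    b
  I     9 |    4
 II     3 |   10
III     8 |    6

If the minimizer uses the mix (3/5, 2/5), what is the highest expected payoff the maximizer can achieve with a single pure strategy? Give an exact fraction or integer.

36/5

I: (9)·(3/5) + (4)·(2/5) = 7.
II: (3)·(3/5) + (10)·(2/5) = 29/5.
III: (8)·(3/5) + (6)·(2/5) = 36/5.
The best pure response is III with expected payoff 36/5.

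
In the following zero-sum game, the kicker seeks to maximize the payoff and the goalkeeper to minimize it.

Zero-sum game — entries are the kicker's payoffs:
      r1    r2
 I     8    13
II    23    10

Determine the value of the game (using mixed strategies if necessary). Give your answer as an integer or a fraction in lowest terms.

73/6

Row minima are 8 and 10, so the kicker's maximin is 10; column maxima are 23 and 13, so the goalkeeper's minimax is 13. These differ, so the equilibrium is in mixed strategies.
Let the kicker play I with probability p. The goalkeeper is indifferent when 8p + 23(1−p) = 13p + 10(1−p), giving p = 13/18.
Let the goalkeeper play r1 with probability q. The kicker is indifferent when 8q + 13(1−q) = 23q + 10(1−q), giving q = 1/6.
The value is 8·(1/6) + (13)·(5/6) = 73/6.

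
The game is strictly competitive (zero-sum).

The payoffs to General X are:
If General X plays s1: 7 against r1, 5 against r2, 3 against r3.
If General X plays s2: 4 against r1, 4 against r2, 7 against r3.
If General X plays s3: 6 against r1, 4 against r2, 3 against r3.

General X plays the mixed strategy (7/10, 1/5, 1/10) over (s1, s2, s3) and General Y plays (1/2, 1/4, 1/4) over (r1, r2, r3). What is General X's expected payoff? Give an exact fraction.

211/40

Against (1/2, 1/4, 1/4), each row's expected payoff is s1: 11/2; s2: 19/4; s3: 19/4.
Taking the (7/10, 1/5, 1/10)-weighted average: (7/10)·(11/2) + (1/5)·(19/4) + (1/10)·(19/4) = 211/40.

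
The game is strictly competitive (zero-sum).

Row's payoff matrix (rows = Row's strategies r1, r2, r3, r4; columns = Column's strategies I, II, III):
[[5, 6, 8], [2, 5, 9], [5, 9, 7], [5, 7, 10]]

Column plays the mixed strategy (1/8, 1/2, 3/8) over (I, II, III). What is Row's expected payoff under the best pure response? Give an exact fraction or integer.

63/8

r1: (5)·(1/8) + (6)·(1/2) + (8)·(3/8) = 53/8.
r2: (2)·(1/8) + (5)·(1/2) + (9)·(3/8) = 49/8.
r3: (5)·(1/8) + (9)·(1/2) + (7)·(3/8) = 31/4.
r4: (5)·(1/8) + (7)·(1/2) + (10)·(3/8) = 63/8.
The best pure response is r4 with expected payoff 63/8.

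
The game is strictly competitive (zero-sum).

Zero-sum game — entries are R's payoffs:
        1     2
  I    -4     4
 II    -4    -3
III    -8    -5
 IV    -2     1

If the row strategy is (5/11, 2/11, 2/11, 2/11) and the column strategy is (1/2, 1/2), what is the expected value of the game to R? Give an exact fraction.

-21/11

Against (1/2, 1/2), each row's expected payoff is I: 0; II: -7/2; III: -13/2; IV: -1/2.
Taking the (5/11, 2/11, 2/11, 2/11)-weighted average: (5/11)·(0) + (2/11)·(-7/2) + (2/11)·(-13/2) + (2/11)·(-1/2) = -21/11.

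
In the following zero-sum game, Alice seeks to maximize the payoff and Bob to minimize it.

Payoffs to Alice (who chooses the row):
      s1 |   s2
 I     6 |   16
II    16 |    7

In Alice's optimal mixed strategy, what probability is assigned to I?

9/19

Row minima are 6 and 7, so Alice's maximin is 7; column maxima are 16 and 16, so Bob's minimax is 16. These differ, so the equilibrium is in mixed strategies.
Let Alice play I with probability p. Bob is indifferent when 6p + 16(1−p) = 16p + 7(1−p), giving p = 9/19.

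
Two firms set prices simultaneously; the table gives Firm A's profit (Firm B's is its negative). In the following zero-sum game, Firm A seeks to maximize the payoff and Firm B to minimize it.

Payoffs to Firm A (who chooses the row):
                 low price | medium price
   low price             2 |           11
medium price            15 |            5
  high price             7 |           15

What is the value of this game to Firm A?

Row low price is strictly dominated by row high price, so Firm A never plays it.
The remaining 2×2 game on (medium price, high price) × (low price, medium price) has no saddle point. Let Firm A play medium price with probability p; indifference gives 15p + 7(1−p) = 5p + 15(1−p), so p = 4/9.
Similarly Firm B's optimal q on low price is 5/9, and the value is 15·(5/9) + (5)·(4/9) = 95/9.

95/9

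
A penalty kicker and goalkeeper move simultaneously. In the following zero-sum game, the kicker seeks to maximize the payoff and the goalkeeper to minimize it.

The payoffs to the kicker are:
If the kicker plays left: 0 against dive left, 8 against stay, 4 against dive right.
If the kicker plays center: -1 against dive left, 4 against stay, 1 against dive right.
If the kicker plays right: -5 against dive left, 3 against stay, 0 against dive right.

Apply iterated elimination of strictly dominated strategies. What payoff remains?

Row right is strictly dominated by row left (0>-5, 8>3, 4>0); eliminate right.
Row center is strictly dominated by row left (0>-1, 8>4, 4>1); eliminate center.
Column dive right is strictly dominated by dive left for the goalkeeper (0<4); eliminate dive right.
Column stay is strictly dominated by dive left for the goalkeeper (0<8); eliminate stay.
Only (left, dive left) remains, with payoff 0.

0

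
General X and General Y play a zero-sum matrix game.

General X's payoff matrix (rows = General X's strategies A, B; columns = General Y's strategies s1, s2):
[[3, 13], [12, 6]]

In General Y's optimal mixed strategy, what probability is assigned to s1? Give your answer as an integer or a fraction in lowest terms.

Row minima are 3 and 6, so General X's maximin is 6; column maxima are 12 and 13, so General Y's minimax is 12. These differ, so the equilibrium is in mixed strategies.
Let General Y play s1 with probability q. General X is indifferent when 3q + 13(1−q) = 12q + 6(1−q), giving q = 7/16.

7/16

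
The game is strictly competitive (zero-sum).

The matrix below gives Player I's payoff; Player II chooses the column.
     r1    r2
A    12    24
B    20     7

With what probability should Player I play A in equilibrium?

Row minima are 12 and 7, so Player I's maximin is 12; column maxima are 20 and 24, so Player II's minimax is 20. These differ, so the equilibrium is in mixed strategies.
Let Player I play A with probability p. Player II is indifferent when 12p + 20(1−p) = 24p + 7(1−p), giving p = 13/25.

13/25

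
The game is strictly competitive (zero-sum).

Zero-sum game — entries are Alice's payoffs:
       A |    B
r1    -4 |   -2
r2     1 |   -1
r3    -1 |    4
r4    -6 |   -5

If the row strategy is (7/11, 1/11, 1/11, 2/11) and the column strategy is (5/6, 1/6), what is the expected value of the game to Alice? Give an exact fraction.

Against (5/6, 1/6), each row's expected payoff is r1: -11/3; r2: 2/3; r3: -1/6; r4: -35/6.
Taking the (7/11, 1/11, 1/11, 2/11)-weighted average: (7/11)·(-11/3) + (1/11)·(2/3) + (1/11)·(-1/6) + (2/11)·(-35/6) = -221/66.

-221/66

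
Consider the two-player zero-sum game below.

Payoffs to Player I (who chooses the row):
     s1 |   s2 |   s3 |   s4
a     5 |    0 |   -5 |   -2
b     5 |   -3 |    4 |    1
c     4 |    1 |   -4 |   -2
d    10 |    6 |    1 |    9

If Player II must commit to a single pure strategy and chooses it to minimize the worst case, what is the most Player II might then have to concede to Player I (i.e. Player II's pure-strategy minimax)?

4

The worst case (largest entry) in each column is s1: 10, s2: 6, s3: 4, s4: 9.
The best (smallest) of these is 4.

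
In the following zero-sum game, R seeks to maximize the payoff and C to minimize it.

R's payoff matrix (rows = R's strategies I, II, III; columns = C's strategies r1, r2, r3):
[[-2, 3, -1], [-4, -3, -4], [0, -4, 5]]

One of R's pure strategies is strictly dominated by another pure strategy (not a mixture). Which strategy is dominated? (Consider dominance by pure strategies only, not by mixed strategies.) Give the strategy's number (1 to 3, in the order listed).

Compare II with I: -2 > -4, 3 > -3, -1 > -4.
So I strictly dominates II for R; II is strictly dominated.

2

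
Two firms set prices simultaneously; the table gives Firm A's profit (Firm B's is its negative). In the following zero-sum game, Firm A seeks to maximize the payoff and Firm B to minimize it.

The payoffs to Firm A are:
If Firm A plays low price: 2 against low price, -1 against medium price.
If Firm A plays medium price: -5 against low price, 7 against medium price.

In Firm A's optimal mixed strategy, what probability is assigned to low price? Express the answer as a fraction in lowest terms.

Row minima are -1 and -5, so Firm A's maximin is -1; column maxima are 2 and 7, so Firm B's minimax is 2. These differ, so the equilibrium is in mixed strategies.
Let Firm A play low price with probability p. Firm B is indifferent when 2p − 5(1−p) = −p + 7(1−p), giving p = 4/5.

4/5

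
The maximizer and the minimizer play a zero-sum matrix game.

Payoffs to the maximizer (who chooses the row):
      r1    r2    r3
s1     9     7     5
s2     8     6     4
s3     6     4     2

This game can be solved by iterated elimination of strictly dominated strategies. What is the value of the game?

Column r2 is strictly dominated by r3 for the minimizer (5<7, 4<6, 2<4); eliminate r2.
Column r1 is strictly dominated by r3 for the minimizer (5<9, 4<8, 2<6); eliminate r1.
Row s2 is strictly dominated by row s1 (5>4); eliminate s2.
Row s3 is strictly dominated by row s1 (5>2); eliminate s3.
Only (s1, r3) remains, with payoff 5.

5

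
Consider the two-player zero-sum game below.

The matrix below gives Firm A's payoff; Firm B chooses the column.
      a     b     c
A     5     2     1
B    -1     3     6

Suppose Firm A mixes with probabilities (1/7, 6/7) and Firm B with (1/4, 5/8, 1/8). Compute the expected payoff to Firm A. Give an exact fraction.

135/56

Against (1/4, 5/8, 1/8), each row's expected payoff is A: 21/8; B: 19/8.
Taking the (1/7, 6/7)-weighted average: (1/7)·(21/8) + (6/7)·(19/8) = 135/56.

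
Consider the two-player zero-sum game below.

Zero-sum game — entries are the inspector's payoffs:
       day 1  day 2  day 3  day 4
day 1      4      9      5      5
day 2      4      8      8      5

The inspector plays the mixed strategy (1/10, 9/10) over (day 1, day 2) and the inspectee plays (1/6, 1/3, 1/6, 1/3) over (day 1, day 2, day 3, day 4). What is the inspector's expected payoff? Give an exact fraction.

379/60

Against (1/6, 1/3, 1/6, 1/3), each row's expected payoff is day 1: 37/6; day 2: 19/3.
Taking the (1/10, 9/10)-weighted average: (1/10)·(37/6) + (9/10)·(19/3) = 379/60.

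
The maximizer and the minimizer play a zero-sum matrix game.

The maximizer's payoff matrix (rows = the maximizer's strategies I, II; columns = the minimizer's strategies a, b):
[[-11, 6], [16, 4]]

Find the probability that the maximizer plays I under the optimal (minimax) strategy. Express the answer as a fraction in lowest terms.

Row minima are -11 and 4, so the maximizer's maximin is 4; column maxima are 16 and 6, so the minimizer's minimax is 6. These differ, so the equilibrium is in mixed strategies.
Let the maximizer play I with probability p. The minimizer is indifferent when −11p + 16(1−p) = 6p + 4(1−p), giving p = 12/29.

12/29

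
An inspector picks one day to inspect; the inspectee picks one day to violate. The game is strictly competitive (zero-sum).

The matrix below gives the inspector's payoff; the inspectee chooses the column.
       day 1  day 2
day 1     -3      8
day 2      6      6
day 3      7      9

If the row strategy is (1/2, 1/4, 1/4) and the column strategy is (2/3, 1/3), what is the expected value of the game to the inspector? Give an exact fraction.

Against (2/3, 1/3), each row's expected payoff is day 1: 2/3; day 2: 6; day 3: 23/3.
Taking the (1/2, 1/4, 1/4)-weighted average: (1/2)·(2/3) + (1/4)·(6) + (1/4)·(23/3) = 15/4.

15/4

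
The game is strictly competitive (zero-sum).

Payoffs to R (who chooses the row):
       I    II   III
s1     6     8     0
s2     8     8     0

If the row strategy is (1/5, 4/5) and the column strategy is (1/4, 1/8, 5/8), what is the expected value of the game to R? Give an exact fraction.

Against (1/4, 1/8, 5/8), each row's expected payoff is s1: 5/2; s2: 3.
Taking the (1/5, 4/5)-weighted average: (1/5)·(5/2) + (4/5)·(3) = 29/10.

29/10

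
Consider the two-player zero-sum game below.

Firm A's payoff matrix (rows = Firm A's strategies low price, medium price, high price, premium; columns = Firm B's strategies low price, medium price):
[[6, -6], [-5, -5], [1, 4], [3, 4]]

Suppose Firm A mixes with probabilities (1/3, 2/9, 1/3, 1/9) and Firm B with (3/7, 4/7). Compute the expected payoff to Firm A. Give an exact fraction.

Against (3/7, 4/7), each row's expected payoff is low price: -6/7; medium price: -5; high price: 19/7; premium: 25/7.
Taking the (1/3, 2/9, 1/3, 1/9)-weighted average: (1/3)·(-6/7) + (2/9)·(-5) + (1/3)·(19/7) + (1/9)·(25/7) = -2/21.

-2/21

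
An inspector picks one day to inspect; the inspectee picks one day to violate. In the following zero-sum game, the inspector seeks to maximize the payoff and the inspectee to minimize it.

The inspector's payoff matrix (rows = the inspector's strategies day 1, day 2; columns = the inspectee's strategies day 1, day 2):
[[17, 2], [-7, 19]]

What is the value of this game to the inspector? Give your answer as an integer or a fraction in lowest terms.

Row minima are 2 and -7, so the inspector's maximin is 2; column maxima are 17 and 19, so the inspectee's minimax is 17. These differ, so the equilibrium is in mixed strategies.
Let the inspector play day 1 with probability p. The inspectee is indifferent when 17p − 7(1−p) = 2p + 19(1−p), giving p = 26/41.
Let the inspectee play day 1 with probability q. The inspector is indifferent when 17q + 2(1−q) = −7q + 19(1−q), giving q = 17/41.
The value is 17·(17/41) + (2)·(24/41) = 337/41.

337/41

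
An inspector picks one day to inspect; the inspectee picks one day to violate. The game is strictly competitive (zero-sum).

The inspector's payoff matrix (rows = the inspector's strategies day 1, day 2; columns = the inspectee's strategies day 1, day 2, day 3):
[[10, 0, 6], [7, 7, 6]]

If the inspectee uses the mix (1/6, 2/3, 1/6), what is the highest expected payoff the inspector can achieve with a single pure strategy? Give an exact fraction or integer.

41/6

day 1: (10)·(1/6) + (0)·(2/3) + (6)·(1/6) = 8/3.
day 2: (7)·(1/6) + (7)·(2/3) + (6)·(1/6) = 41/6.
The best pure response is day 2 with expected payoff 41/6.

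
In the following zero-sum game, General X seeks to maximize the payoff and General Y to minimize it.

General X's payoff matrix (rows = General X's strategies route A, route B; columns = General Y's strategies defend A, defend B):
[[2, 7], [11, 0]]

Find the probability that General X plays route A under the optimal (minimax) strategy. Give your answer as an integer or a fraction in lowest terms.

11/16

Row minima are 2 and 0, so General X's maximin is 2; column maxima are 11 and 7, so General Y's minimax is 7. These differ, so the equilibrium is in mixed strategies.
Let General X play route A with probability p. General Y is indifferent when 2p + 11(1−p) = 7p, giving p = 11/16.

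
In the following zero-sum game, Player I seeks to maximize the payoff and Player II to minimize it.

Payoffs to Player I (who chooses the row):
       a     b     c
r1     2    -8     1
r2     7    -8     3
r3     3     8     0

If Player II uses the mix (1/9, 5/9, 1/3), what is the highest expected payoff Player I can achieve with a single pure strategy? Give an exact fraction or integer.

r1: (2)·(1/9) + (-8)·(5/9) + (1)·(1/3) = -35/9.
r2: (7)·(1/9) + (-8)·(5/9) + (3)·(1/3) = -8/3.
r3: (3)·(1/9) + (8)·(5/9) + (0)·(1/3) = 43/9.
The best pure response is r3 with expected payoff 43/9.

43/9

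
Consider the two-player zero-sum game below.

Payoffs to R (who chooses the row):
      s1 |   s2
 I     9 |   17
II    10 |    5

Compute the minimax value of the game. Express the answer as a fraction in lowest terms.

Row minima are 9 and 5, so R's maximin is 9; column maxima are 10 and 17, so C's minimax is 10. These differ, so the equilibrium is in mixed strategies.
Let R play I with probability p. C is indifferent when 9p + 10(1−p) = 17p + 5(1−p), giving p = 5/13.
Let C play s1 with probability q. R is indifferent when 9q + 17(1−q) = 10q + 5(1−q), giving q = 12/13.
The value is 9·(12/13) + (17)·(1/13) = 125/13.

125/13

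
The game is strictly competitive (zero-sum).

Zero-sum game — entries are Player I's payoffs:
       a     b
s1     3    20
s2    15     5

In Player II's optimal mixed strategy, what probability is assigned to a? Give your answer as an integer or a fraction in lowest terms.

5/9

Row minima are 3 and 5, so Player I's maximin is 5; column maxima are 15 and 20, so Player II's minimax is 15. These differ, so the equilibrium is in mixed strategies.
Let Player II play a with probability q. Player I is indifferent when 3q + 20(1−q) = 15q + 5(1−q), giving q = 5/9.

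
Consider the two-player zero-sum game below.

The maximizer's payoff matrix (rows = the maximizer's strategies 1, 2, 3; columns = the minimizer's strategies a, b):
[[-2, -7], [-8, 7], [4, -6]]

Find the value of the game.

-4/5

Row 1 is strictly dominated by row 3, so the maximizer never plays it.
The remaining 2×2 game on (2, 3) × (a, b) has no saddle point. Let the maximizer play 2 with probability p; indifference gives −8p + 4(1−p) = 7p − 6(1−p), so p = 2/5.
Similarly the minimizer's optimal q on a is 13/25, and the value is -8·(13/25) + (7)·(12/25) = -4/5.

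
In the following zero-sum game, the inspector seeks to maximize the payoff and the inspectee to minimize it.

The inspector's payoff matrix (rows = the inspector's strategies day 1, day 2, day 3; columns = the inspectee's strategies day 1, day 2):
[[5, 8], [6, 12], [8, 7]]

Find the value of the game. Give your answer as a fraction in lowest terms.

54/7

Row day 1 is strictly dominated by row day 2, so the inspector never plays it.
The remaining 2×2 game on (day 2, day 3) × (day 1, day 2) has no saddle point. Let the inspector play day 2 with probability p; indifference gives 6p + 8(1−p) = 12p + 7(1−p), so p = 1/7.
Similarly the inspectee's optimal q on day 1 is 5/7, and the value is 6·(5/7) + (12)·(2/7) = 54/7.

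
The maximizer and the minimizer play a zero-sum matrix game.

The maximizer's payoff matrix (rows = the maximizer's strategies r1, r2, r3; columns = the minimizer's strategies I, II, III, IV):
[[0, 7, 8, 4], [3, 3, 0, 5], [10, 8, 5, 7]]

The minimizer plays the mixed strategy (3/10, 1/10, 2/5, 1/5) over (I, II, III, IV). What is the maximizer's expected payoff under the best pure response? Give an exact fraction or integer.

36/5

r1: (0)·(3/10) + (7)·(1/10) + (8)·(2/5) + (4)·(1/5) = 47/10.
r2: (3)·(3/10) + (3)·(1/10) + (0)·(2/5) + (5)·(1/5) = 11/5.
r3: (10)·(3/10) + (8)·(1/10) + (5)·(2/5) + (7)·(1/5) = 36/5.
The best pure response is r3 with expected payoff 36/5.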